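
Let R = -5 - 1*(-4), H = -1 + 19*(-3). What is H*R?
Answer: 58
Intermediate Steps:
H = -58 (H = -1 - 57 = -58)
R = -1 (R = -5 + 4 = -1)
H*R = -58*(-1) = 58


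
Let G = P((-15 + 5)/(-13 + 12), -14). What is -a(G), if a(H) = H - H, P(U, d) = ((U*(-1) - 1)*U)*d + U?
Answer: 0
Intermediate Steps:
P(U, d) = U + U*d*(-1 - U) (P(U, d) = ((-U - 1)*U)*d + U = ((-1 - U)*U)*d + U = (U*(-1 - U))*d + U = U*d*(-1 - U) + U = U + U*d*(-1 - U))
G = 1550 (G = ((-15 + 5)/(-13 + 12))*(1 - 1*(-14) - 1*(-15 + 5)/(-13 + 12)*(-14)) = (-10/(-1))*(1 + 14 - 1*(-10/(-1))*(-14)) = (-10*(-1))*(1 + 14 - 1*(-10*(-1))*(-14)) = 10*(1 + 14 - 1*10*(-14)) = 10*(1 + 14 + 140) = 10*155 = 1550)
a(H) = 0
-a(G) = -1*0 = 0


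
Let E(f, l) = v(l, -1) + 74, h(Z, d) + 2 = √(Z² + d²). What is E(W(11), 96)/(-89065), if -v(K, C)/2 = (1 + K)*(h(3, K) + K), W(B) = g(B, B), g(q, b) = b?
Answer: 18162/89065 + 582*√41/17813 ≈ 0.41313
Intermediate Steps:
h(Z, d) = -2 + √(Z² + d²)
W(B) = B
v(K, C) = -2*(1 + K)*(-2 + K + √(9 + K²)) (v(K, C) = -2*(1 + K)*((-2 + √(3² + K²)) + K) = -2*(1 + K)*((-2 + √(9 + K²)) + K) = -2*(1 + K)*(-2 + K + √(9 + K²)))
E(f, l) = 78 - 2*l² - 2*√(9 + l²) + 2*l - 2*l*√(9 + l²) (E(f, l) = (4 - 2*l² - 2*√(9 + l²) + 2*l - 2*l*√(9 + l²)) + 74 = 78 - 2*l² - 2*√(9 + l²) + 2*l - 2*l*√(9 + l²))
E(W(11), 96)/(-89065) = (78 - 2*96² - 2*√(9 + 96²) + 2*96 - 2*96*√(9 + 96²))/(-89065) = (78 - 2*9216 - 2*√(9 + 9216) + 192 - 2*96*√(9 + 9216))*(-1/89065) = (78 - 18432 - 30*√41 + 192 - 2*96*√9225)*(-1/89065) = (78 - 18432 - 30*√41 + 192 - 2*96*15*√41)*(-1/89065) = (78 - 18432 - 30*√41 + 192 - 2880*√41)*(-1/89065) = (-18162 - 2910*√41)*(-1/89065) = 18162/89065 + 582*√41/17813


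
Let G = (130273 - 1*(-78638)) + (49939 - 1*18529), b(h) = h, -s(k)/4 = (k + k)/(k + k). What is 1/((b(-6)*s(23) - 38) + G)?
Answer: 1/240307 ≈ 4.1613e-6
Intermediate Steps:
s(k) = -4 (s(k) = -4*(k + k)/(k + k) = -4*2*k/(2*k) = -4*2*k*1/(2*k) = -4*1 = -4)
G = 240321 (G = (130273 + 78638) + (49939 - 18529) = 208911 + 31410 = 240321)
1/((b(-6)*s(23) - 38) + G) = 1/((-6*(-4) - 38) + 240321) = 1/((24 - 38) + 240321) = 1/(-14 + 240321) = 1/240307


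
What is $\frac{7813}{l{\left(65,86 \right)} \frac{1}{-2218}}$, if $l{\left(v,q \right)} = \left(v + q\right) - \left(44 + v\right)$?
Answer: $- \frac{8664617}{21} \approx -4.126 \cdot 10^{5}$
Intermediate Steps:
$l{\left(v,q \right)} = -44 + q$ ($l{\left(v,q \right)} = \left(q + v\right) - \left(44 + v\right) = -44 + q$)
$\frac{7813}{l{\left(65,86 \right)} \frac{1}{-2218}} = \frac{7813}{\left(-44 + 86\right) \frac{1}{-2218}} = \frac{7813}{42 \left(- \frac{1}{2218}\right)} = \frac{7813}{- \frac{21}{1109}} = 7813 \left(- \frac{1109}{21}\right) = - \frac{8664617}{21}$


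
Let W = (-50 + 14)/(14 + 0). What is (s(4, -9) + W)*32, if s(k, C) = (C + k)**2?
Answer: 5024/7 ≈ 717.71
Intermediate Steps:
W = -18/7 (W = -36/14 = -36*1/14 = -18/7 ≈ -2.5714)
(s(4, -9) + W)*32 = ((-9 + 4)**2 - 18/7)*32 = ((-5)**2 - 18/7)*32 = (25 - 18/7)*32 = (157/7)*32 = 5024/7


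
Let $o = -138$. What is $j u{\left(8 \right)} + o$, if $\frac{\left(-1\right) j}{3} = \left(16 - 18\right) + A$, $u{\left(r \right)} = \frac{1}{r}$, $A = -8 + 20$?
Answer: $- \frac{567}{4} \approx -141.75$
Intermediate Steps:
$A = 12$
$j = -30$ ($j = - 3 \left(\left(16 - 18\right) + 12\right) = - 3 \left(-2 + 12\right) = \left(-3\right) 10 = -30$)
$j u{\left(8 \right)} + o = - \frac{30}{8} - 138 = \left(-30\right) \frac{1}{8} - 138 = - \frac{15}{4} - 138 = - \frac{567}{4}$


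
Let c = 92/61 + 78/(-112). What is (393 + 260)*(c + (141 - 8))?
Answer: 298486953/3416 ≈ 87379.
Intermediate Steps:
c = 2773/3416 (c = 92*(1/61) + 78*(-1/112) = 92/61 - 39/56 = 2773/3416 ≈ 0.81177)
(393 + 260)*(c + (141 - 8)) = (393 + 260)*(2773/3416 + (141 - 8)) = 653*(2773/3416 + 133) = 653*(457101/3416) = 298486953/3416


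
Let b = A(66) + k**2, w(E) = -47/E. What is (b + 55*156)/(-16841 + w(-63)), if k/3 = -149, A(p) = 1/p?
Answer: -288827175/23340592 ≈ -12.374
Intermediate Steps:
k = -447 (k = 3*(-149) = -447)
b = 13187395/66 (b = 1/66 + (-447)**2 = 1/66 + 199809 = 13187395/66 ≈ 1.9981e+5)
(b + 55*156)/(-16841 + w(-63)) = (13187395/66 + 55*156)/(-16841 - 47/(-63)) = (13187395/66 + 8580)/(-16841 - 47*(-1/63)) = 13753675/(66*(-16841 + 47/63)) = 13753675/(66*(-1060936/63)) = (13753675/66)*(-63/1060936) = -288827175/23340592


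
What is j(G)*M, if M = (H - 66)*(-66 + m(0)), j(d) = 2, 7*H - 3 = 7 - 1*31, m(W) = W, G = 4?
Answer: 9108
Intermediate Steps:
H = -3 (H = 3/7 + (7 - 1*31)/7 = 3/7 + (7 - 31)/7 = 3/7 + (1/7)*(-24) = 3/7 - 24/7 = -3)
M = 4554 (M = (-3 - 66)*(-66 + 0) = -69*(-66) = 4554)
j(G)*M = 2*4554 = 9108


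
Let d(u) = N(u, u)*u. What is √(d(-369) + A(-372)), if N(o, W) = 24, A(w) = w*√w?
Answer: 2*√(-2214 - 186*I*√93) ≈ 35.649 - 100.63*I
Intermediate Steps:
A(w) = w^(3/2)
d(u) = 24*u
√(d(-369) + A(-372)) = √(24*(-369) + (-372)^(3/2)) = √(-8856 - 744*I*√93)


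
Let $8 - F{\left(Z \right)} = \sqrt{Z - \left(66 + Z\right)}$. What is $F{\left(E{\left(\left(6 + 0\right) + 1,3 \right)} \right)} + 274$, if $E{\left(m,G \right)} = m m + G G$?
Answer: $282 - i \sqrt{66} \approx 282.0 - 8.124 i$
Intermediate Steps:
$E{\left(m,G \right)} = G^{2} + m^{2}$ ($E{\left(m,G \right)} = m^{2} + G^{2} = G^{2} + m^{2}$)
$F{\left(Z \right)} = 8 - i \sqrt{66}$ ($F{\left(Z \right)} = 8 - \sqrt{Z - \left(66 + Z\right)} = 8 - \sqrt{-66} = 8 - i \sqrt{66}$)
$F{\left(E{\left(\left(6 + 0\right) + 1,3 \right)} \right)} + 274 = \left(8 - i \sqrt{66}\right) + 274 = 282 - i \sqrt{66}$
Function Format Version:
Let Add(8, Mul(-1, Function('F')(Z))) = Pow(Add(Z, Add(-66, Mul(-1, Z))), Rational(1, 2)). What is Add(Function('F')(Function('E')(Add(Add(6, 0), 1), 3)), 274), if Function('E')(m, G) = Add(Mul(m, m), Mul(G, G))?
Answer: Add(282, Mul(-1, I, Pow(66, Rational(1, 2)))) ≈ Add(282.00, Mul(-8.1240, I))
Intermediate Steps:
Function('E')(m, G) = Add(Pow(G, 2), Pow(m, 2)) (Function('E')(m, G) = Add(Pow(m, 2), Pow(G, 2)) = Add(Pow(G, 2), Pow(m, 2)))
Function('F')(Z) = Add(8, Mul(-1, I, Pow(66, Rational(1, 2)))) (Function('F')(Z) = Add(8, Mul(-1, Pow(Add(Z, Add(-66, Mul(-1, Z))), Rational(1, 2)))) = Add(8, Mul(-1, Pow(-66, Rational(1, 2)))) = Add(8, Mul(-1, Mul(I, Pow(66, Rational(1, 2))))) = Add(8, Mul(-1, I, Pow(66, Rational(1, 2)))))
Add(Function('F')(Function('E')(Add(Add(6, 0), 1), 3)), 274) = Add(Add(8, Mul(-1, I, Pow(66, Rational(1, 2)))), 274) = Add(282, Mul(-1, I, Pow(66, Rational(1, 2))))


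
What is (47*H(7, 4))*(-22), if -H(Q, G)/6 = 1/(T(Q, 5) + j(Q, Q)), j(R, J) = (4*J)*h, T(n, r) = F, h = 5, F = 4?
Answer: 517/12 ≈ 43.083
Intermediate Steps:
T(n, r) = 4
j(R, J) = 20*J (j(R, J) = (4*J)*5 = 20*J)
H(Q, G) = -6/(4 + 20*Q)
(47*H(7, 4))*(-22) = (47*(-3/(2 + 10*7)))*(-22) = (47*(-3/(2 + 70)))*(-22) = (47*(-3/72))*(-22) = (47*(-3*1/72))*(-22) = (47*(-1/24))*(-22) = -47/24*(-22) = 517/12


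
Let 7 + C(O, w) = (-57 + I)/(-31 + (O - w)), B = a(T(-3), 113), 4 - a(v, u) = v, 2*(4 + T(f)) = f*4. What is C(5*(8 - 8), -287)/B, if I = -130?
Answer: -1979/3584 ≈ -0.55218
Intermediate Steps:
T(f) = -4 + 2*f (T(f) = -4 + (f*4)/2 = -4 + (4*f)/2 = -4 + 2*f)
a(v, u) = 4 - v
B = 14 (B = 4 - (-4 + 2*(-3)) = 4 - (-4 - 6) = 4 - 1*(-10) = 4 + 10 = 14)
C(O, w) = -7 - 187/(-31 + O - w) (C(O, w) = -7 + (-57 - 130)/(-31 + (O - w)) = -7 - 187/(-31 + O - w))
C(5*(8 - 8), -287)/B = ((-30 - 7*(-287) + 7*(5*(8 - 8)))/(31 - 287 - 5*(8 - 8)))/14 = ((-30 + 2009 + 7*(5*0))/(31 - 287 - 5*0))*(1/14) = ((-30 + 2009 + 7*0)/(31 - 287 - 1*0))*(1/14) = ((-30 + 2009 + 0)/(31 - 287 + 0))*(1/14) = (1979/(-256))*(1/14) = -1/256*1979*(1/14) = -1979/256*1/14 = -1979/3584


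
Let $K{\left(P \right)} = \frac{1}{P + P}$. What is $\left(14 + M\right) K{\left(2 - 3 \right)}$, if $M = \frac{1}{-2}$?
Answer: $- \frac{27}{4} \approx -6.75$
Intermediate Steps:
$M = - \frac{1}{2} \approx -0.5$
$K{\left(P \right)} = \frac{1}{2 P}$
$\left(14 + M\right) K{\left(2 - 3 \right)} = \left(14 - \frac{1}{2}\right) \frac{1}{2 \left(2 - 3\right)} = \frac{27 \frac{1}{2 \left(2 - 3\right)}}{2} = \frac{27 \frac{1}{2 \left(-1\right)}}{2} = \frac{27 \cdot \frac{1}{2} \left(-1\right)}{2} = \frac{27}{2} \left(- \frac{1}{2}\right) = - \frac{27}{4}$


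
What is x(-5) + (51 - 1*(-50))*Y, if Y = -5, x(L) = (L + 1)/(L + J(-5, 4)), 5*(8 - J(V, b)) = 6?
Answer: -4565/9 ≈ -507.22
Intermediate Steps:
J(V, b) = 34/5 (J(V, b) = 8 - 1/5*6 = 8 - 6/5 = 34/5)
x(L) = (1 + L)/(34/5 + L) (x(L) = (L + 1)/(L + 34/5) = (1 + L)/(34/5 + L))
x(-5) + (51 - 1*(-50))*Y = 5*(1 - 5)/(34 + 5*(-5)) + (51 - 1*(-50))*(-5) = 5*(-4)/(34 - 25) + (51 + 50)*(-5) = 5*(-4)/9 + 101*(-5) = 5*(1/9)*(-4) - 505 = -20/9 - 505 = -4565/9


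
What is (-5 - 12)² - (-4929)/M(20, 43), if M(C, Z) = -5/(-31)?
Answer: 154244/5 ≈ 30849.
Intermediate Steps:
M(C, Z) = 5/31 (M(C, Z) = -5*(-1/31) = 5/31)
(-5 - 12)² - (-4929)/M(20, 43) = (-5 - 12)² - (-4929)/5/31 = (-17)² - (-4929)*31/5 = 289 - 1*(-152799/5) = 289 + 152799/5 = 154244/5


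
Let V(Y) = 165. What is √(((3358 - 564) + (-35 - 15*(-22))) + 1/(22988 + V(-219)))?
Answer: √9798187666/1781 ≈ 55.579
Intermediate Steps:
√(((3358 - 564) + (-35 - 15*(-22))) + 1/(22988 + V(-219))) = √(((3358 - 564) + (-35 - 15*(-22))) + 1/(22988 + 165)) = √((2794 + (-35 + 330)) + 1/23153) = √((2794 + 295) + 1/23153) = √(3089 + 1/23153) = √(71519618/23153) = √9798187666/1781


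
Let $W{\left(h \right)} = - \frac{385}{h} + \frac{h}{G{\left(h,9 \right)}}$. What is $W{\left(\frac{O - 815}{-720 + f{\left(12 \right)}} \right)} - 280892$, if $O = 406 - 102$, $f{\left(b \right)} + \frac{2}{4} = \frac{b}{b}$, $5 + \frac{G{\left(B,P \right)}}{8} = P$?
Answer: $- \frac{473020870721}{1680752} \approx -2.8143 \cdot 10^{5}$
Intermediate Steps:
$G{\left(B,P \right)} = -40 + 8 P$
$f{\left(b \right)} = \frac{1}{2}$ ($f{\left(b \right)} = - \frac{1}{2} + \frac{b}{b} = - \frac{1}{2} + 1 = \frac{1}{2}$)
$O = 304$ ($O = 406 - 102 = 304$)
$W{\left(h \right)} = - \frac{385}{h} + \frac{h}{32}$ ($W{\left(h \right)} = - \frac{385}{h} + \frac{h}{-40 + 8 \cdot 9} = - \frac{385}{h} + \frac{h}{-40 + 72} = - \frac{385}{h} + \frac{h}{32}$)
$W{\left(\frac{O - 815}{-720 + f{\left(12 \right)}} \right)} - 280892 = \left(- \frac{385}{\left(304 - 815\right) \frac{1}{-720 + \frac{1}{2}}} + \frac{\left(304 - 815\right) \frac{1}{-720 + \frac{1}{2}}}{32}\right) - 280892 = \left(- \frac{385}{\left(-511\right) \frac{1}{- \frac{1439}{2}}} + \frac{\left(-511\right) \frac{1}{- \frac{1439}{2}}}{32}\right) - 280892 = \left(- \frac{385}{\left(-511\right) \left(- \frac{2}{1439}\right)} + \frac{\left(-511\right) \left(- \frac{2}{1439}\right)}{32}\right) - 280892 = \left(- \frac{385}{\frac{1022}{1439}} + \frac{1}{32} \cdot \frac{1022}{1439}\right) - 280892 = \left(\left(-385\right) \frac{1439}{1022} + \frac{511}{23024}\right) - 280892 = \left(- \frac{79145}{146} + \frac{511}{23024}\right) - 280892 = - \frac{911079937}{1680752} - 280892 = - \frac{473020870721}{1680752}$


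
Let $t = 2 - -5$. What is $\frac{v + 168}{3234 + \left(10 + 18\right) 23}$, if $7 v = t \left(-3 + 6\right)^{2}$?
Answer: $\frac{177}{3878} \approx 0.045642$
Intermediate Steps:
$t = 7$ ($t = 2 + 5 = 7$)
$v = 9$ ($v = \frac{7 \left(-3 + 6\right)^{2}}{7} = \frac{7 \cdot 3^{2}}{7} = \frac{7 \cdot 9}{7} = \frac{1}{7} \cdot 63 = 9$)
$\frac{v + 168}{3234 + \left(10 + 18\right) 23} = \frac{9 + 168}{3234 + \left(10 + 18\right) 23} = \frac{177}{3234 + 28 \cdot 23} = \frac{177}{3234 + 644} = \frac{177}{3878}$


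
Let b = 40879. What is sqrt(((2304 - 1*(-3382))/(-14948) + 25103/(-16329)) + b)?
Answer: sqrt(608842911924008191290)/122042946 ≈ 202.18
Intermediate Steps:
sqrt(((2304 - 1*(-3382))/(-14948) + 25103/(-16329)) + b) = sqrt(((2304 - 1*(-3382))/(-14948) + 25103/(-16329)) + 40879) = sqrt(((2304 + 3382)*(-1/14948) + 25103*(-1/16329)) + 40879) = sqrt((5686*(-1/14948) - 25103/16329) + 40879) = sqrt((-2843/7474 - 25103/16329) + 40879) = sqrt(-234043169/122042946 + 40879) = sqrt(4988759546365/122042946) = sqrt(608842911924008191290)/122042946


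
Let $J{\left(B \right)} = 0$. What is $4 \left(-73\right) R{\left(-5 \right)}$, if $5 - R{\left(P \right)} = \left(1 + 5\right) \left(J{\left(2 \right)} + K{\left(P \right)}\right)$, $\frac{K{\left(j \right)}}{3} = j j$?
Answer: $129940$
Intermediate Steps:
$K{\left(j \right)} = 3 j^{2}$ ($K{\left(j \right)} = 3 j j = 3 j^{2}$)
$R{\left(P \right)} = 5 - 18 P^{2}$ ($R{\left(P \right)} = 5 - \left(1 + 5\right) \left(0 + 3 P^{2}\right) = 5 - 6 \cdot 3 P^{2} = 5 - 18 P^{2}$)
$4 \left(-73\right) R{\left(-5 \right)} = 4 \left(-73\right) \left(5 - 18 \left(-5\right)^{2}\right) = - 292 \left(5 - 450\right) = \left(-292\right) \left(-445\right) = 129940$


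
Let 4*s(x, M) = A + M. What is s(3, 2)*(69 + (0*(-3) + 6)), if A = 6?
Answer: 150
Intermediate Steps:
s(x, M) = 3/2 + M/4 (s(x, M) = (6 + M)/4 = 3/2 + M/4)
s(3, 2)*(69 + (0*(-3) + 6)) = (3/2 + (¼)*2)*(69 + (0*(-3) + 6)) = (3/2 + ½)*(69 + (0 + 6)) = 2*(69 + 6) = 2*75 = 150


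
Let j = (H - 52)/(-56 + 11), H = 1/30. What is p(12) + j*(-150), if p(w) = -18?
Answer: -1721/9 ≈ -191.22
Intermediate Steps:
H = 1/30 ≈ 0.033333
j = 1559/1350 (j = (1/30 - 52)/(-56 + 11) = -1559/30/(-45) = -1559/30*(-1/45) = 1559/1350 ≈ 1.1548)
p(12) + j*(-150) = -18 + (1559/1350)*(-150) = -18 - 1559/9 = -1721/9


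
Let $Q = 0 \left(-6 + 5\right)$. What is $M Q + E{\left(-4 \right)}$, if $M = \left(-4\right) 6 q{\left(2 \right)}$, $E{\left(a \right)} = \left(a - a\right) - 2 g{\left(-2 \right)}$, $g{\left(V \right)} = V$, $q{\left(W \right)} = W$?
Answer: $4$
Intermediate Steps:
$E{\left(a \right)} = 4$ ($E{\left(a \right)} = \left(a - a\right) - -4 = 0 + 4 = 4$)
$Q = 0$ ($Q = 0 \left(-1\right) = 0$)
$M = -48$ ($M = \left(-4\right) 6 \cdot 2 = \left(-24\right) 2 = -48$)
$M Q + E{\left(-4 \right)} = \left(-48\right) 0 + 4 = 0 + 4 = 4$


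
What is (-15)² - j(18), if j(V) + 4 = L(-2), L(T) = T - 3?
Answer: 234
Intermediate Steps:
L(T) = -3 + T
j(V) = -9 (j(V) = -4 + (-3 - 2) = -4 - 5 = -9)
(-15)² - j(18) = (-15)² - 1*(-9) = 225 + 9 = 234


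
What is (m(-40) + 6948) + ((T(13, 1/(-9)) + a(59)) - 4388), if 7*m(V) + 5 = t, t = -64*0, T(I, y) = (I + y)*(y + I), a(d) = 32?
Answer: 1563451/567 ≈ 2757.4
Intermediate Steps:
T(I, y) = (I + y)² (T(I, y) = (I + y)*(I + y) = (I + y)²)
t = 0
m(V) = -5/7 (m(V) = -5/7 + (⅐)*0 = -5/7 + 0 = -5/7)
(m(-40) + 6948) + ((T(13, 1/(-9)) + a(59)) - 4388) = (-5/7 + 6948) + (((13 + 1/(-9))² + 32) - 4388) = 48631/7 + (((13 - ⅑)² + 32) - 4388) = 48631/7 + (((116/9)² + 32) - 4388) = 48631/7 + ((13456/81 + 32) - 4388) = 48631/7 + (16048/81 - 4388) = 48631/7 - 339380/81 = 1563451/567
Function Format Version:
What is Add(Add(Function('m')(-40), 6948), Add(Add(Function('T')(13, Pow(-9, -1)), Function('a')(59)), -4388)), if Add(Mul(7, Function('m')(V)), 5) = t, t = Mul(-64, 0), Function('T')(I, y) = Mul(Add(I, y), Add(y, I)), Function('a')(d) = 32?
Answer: Rational(1563451, 567) ≈ 2757.4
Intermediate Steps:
Function('T')(I, y) = Pow(Add(I, y), 2) (Function('T')(I, y) = Mul(Add(I, y), Add(I, y)) = Pow(Add(I, y), 2))
t = 0
Function('m')(V) = Rational(-5, 7) (Function('m')(V) = Add(Rational(-5, 7), Mul(Rational(1, 7), 0)) = Add(Rational(-5, 7), 0) = Rational(-5, 7))
Add(Add(Function('m')(-40), 6948), Add(Add(Function('T')(13, Pow(-9, -1)), Function('a')(59)), -4388)) = Add(Add(Rational(-5, 7), 6948), Add(Add(Pow(Add(13, Pow(-9, -1)), 2), 32), -4388)) = Add(Rational(48631, 7), Add(Add(Pow(Add(13, Rational(-1, 9)), 2), 32), -4388)) = Add(Rational(48631, 7), Add(Add(Pow(Rational(116, 9), 2), 32), -4388)) = Add(Rational(48631, 7), Add(Add(Rational(13456, 81), 32), -4388)) = Add(Rational(48631, 7), Add(Rational(16048, 81), -4388)) = Add(Rational(48631, 7), Rational(-339380, 81)) = Rational(1563451, 567)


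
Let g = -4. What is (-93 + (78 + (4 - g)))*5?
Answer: -35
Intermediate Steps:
(-93 + (78 + (4 - g)))*5 = (-93 + (78 + (4 - 1*(-4))))*5 = (-93 + (78 + (4 + 4)))*5 = (-93 + (78 + 8))*5 = (-93 + 86)*5 = -7*5 = -35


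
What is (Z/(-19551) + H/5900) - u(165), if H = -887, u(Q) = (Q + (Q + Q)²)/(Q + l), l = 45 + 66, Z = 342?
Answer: -9200357559/23272550 ≈ -395.33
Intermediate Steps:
l = 111
u(Q) = (Q + 4*Q²)/(111 + Q) (u(Q) = (Q + (Q + Q)²)/(Q + 111) = (Q + (2*Q)²)/(111 + Q) = (Q + 4*Q²)/(111 + Q))
(Z/(-19551) + H/5900) - u(165) = (342/(-19551) - 887/5900) - 165*(1 + 4*165)/(111 + 165) = (342*(-1/19551) - 887*1/5900) - 165*(1 + 660)/276 = (-6/343 - 887/5900) - 165*661/276 = -339641/2023700 - 1*36355/92 = -339641/2023700 - 36355/92 = -9200357559/23272550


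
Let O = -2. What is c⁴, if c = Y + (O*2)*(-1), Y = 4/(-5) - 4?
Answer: 256/625 ≈ 0.40960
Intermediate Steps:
Y = -24/5 (Y = 4*(-⅕) - 4 = -⅘ - 4 = -24/5 ≈ -4.8000)
c = -⅘ (c = -24/5 - 2*2*(-1) = -24/5 - 4*(-1) = -24/5 + 4 = -⅘ ≈ -0.80000)
c⁴ = (-⅘)⁴ = 256/625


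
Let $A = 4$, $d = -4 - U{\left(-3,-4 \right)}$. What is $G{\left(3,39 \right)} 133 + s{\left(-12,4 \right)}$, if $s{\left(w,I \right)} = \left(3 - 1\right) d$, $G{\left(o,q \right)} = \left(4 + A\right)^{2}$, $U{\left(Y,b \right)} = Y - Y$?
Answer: $8504$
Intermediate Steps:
$U{\left(Y,b \right)} = 0$
$d = -4$ ($d = -4 - 0 = -4 + 0 = -4$)
$G{\left(o,q \right)} = 64$ ($G{\left(o,q \right)} = \left(4 + 4\right)^{2} = 8^{2} = 64$)
$s{\left(w,I \right)} = -8$ ($s{\left(w,I \right)} = \left(3 - 1\right) \left(-4\right) = 2 \left(-4\right) = -8$)
$G{\left(3,39 \right)} 133 + s{\left(-12,4 \right)} = 64 \cdot 133 - 8 = 8512 - 8 = 8504$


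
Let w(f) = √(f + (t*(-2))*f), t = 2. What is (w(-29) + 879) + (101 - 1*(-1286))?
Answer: 2266 + √87 ≈ 2275.3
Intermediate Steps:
w(f) = √3*√(-f) (w(f) = √(f + (2*(-2))*f) = √(f - 4*f) = √(-3*f) = √3*√(-f))
(w(-29) + 879) + (101 - 1*(-1286)) = (√3*√(-1*(-29)) + 879) + (101 - 1*(-1286)) = (√3*√29 + 879) + (101 + 1286) = (√87 + 879) + 1387 = (879 + √87) + 1387 = 2266 + √87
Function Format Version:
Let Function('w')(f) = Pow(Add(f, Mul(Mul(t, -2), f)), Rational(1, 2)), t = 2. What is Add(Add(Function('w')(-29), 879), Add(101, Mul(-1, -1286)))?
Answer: Add(2266, Pow(87, Rational(1, 2))) ≈ 2275.3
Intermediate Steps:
Function('w')(f) = Mul(Pow(3, Rational(1, 2)), Pow(Mul(-1, f), Rational(1, 2))) (Function('w')(f) = Pow(Add(f, Mul(Mul(2, -2), f)), Rational(1, 2)) = Pow(Add(f, Mul(-4, f)), Rational(1, 2)) = Pow(Mul(-3, f), Rational(1, 2)) = Mul(Pow(3, Rational(1, 2)), Pow(Mul(-1, f), Rational(1, 2))))
Add(Add(Function('w')(-29), 879), Add(101, Mul(-1, -1286))) = Add(Add(Mul(Pow(3, Rational(1, 2)), Pow(Mul(-1, -29), Rational(1, 2))), 879), Add(101, Mul(-1, -1286))) = Add(Add(Mul(Pow(3, Rational(1, 2)), Pow(29, Rational(1, 2))), 879), Add(101, 1286)) = Add(Add(Pow(87, Rational(1, 2)), 879), 1387) = Add(Add(879, Pow(87, Rational(1, 2))), 1387) = Add(2266, Pow(87, Rational(1, 2)))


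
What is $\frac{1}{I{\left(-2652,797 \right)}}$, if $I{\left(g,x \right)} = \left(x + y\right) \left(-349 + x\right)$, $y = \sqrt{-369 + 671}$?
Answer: $\frac{797}{284438336} - \frac{\sqrt{302}}{284438336} \approx 2.7409 \cdot 10^{-6}$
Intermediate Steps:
$y = \sqrt{302} \approx 17.378$
$I{\left(g,x \right)} = \left(-349 + x\right) \left(x + \sqrt{302}\right)$ ($I{\left(g,x \right)} = \left(x + \sqrt{302}\right) \left(-349 + x\right) = \left(-349 + x\right) \left(x + \sqrt{302}\right)$)
$\frac{1}{I{\left(-2652,797 \right)}} = \frac{1}{797^{2} - 278153 - 349 \sqrt{302} + 797 \sqrt{302}} = \frac{1}{635209 - 278153 - 349 \sqrt{302} + 797 \sqrt{302}} = \frac{1}{357056 + 448 \sqrt{302}}$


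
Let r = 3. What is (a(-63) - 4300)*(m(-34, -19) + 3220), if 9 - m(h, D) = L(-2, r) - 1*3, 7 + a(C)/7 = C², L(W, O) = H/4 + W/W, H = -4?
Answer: 75738688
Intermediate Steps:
L(W, O) = 0 (L(W, O) = -4/4 + W/W = -4*¼ + 1 = -1 + 1 = 0)
a(C) = -49 + 7*C²
m(h, D) = 12 (m(h, D) = 9 - (0 - 1*3) = 9 - (0 - 3) = 9 - 1*(-3) = 9 + 3 = 12)
(a(-63) - 4300)*(m(-34, -19) + 3220) = ((-49 + 7*(-63)²) - 4300)*(12 + 3220) = ((-49 + 7*3969) - 4300)*3232 = ((-49 + 27783) - 4300)*3232 = (27734 - 4300)*3232 = 23434*3232 = 75738688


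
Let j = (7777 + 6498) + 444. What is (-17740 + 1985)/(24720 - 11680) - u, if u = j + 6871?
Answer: -56309871/2608 ≈ -21591.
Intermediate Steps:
j = 14719 (j = 14275 + 444 = 14719)
u = 21590 (u = 14719 + 6871 = 21590)
(-17740 + 1985)/(24720 - 11680) - u = (-17740 + 1985)/(24720 - 11680) - 1*21590 = -15755/13040 - 21590 = -15755*1/13040 - 21590 = -3151/2608 - 21590 = -56309871/2608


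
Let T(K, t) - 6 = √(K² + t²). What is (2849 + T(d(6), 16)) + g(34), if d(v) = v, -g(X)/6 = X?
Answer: 2651 + 2*√73 ≈ 2668.1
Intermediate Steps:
g(X) = -6*X
T(K, t) = 6 + √(K² + t²)
(2849 + T(d(6), 16)) + g(34) = (2849 + (6 + √(6² + 16²))) - 6*34 = (2849 + (6 + √(36 + 256))) - 204 = (2849 + (6 + √292)) - 204 = (2849 + (6 + 2*√73)) - 204 = (2855 + 2*√73) - 204 = 2651 + 2*√73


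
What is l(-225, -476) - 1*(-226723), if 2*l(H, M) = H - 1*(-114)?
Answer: 453335/2 ≈ 2.2667e+5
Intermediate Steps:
l(H, M) = 57 + H/2 (l(H, M) = (H - 1*(-114))/2 = (H + 114)/2 = (114 + H)/2 = 57 + H/2)
l(-225, -476) - 1*(-226723) = (57 + (1/2)*(-225)) - 1*(-226723) = (57 - 225/2) + 226723 = -111/2 + 226723 = 453335/2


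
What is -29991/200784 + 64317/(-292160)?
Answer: -41053021/111100480 ≈ -0.36951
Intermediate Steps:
-29991/200784 + 64317/(-292160) = -29991*1/200784 + 64317*(-1/292160) = -9997/66928 - 5847/26560 = -41053021/111100480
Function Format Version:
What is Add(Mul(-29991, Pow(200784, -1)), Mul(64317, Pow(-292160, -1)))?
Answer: Rational(-41053021, 111100480) ≈ -0.36951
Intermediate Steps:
Add(Mul(-29991, Pow(200784, -1)), Mul(64317, Pow(-292160, -1))) = Add(Mul(-29991, Rational(1, 200784)), Mul(64317, Rational(-1, 292160))) = Add(Rational(-9997, 66928), Rational(-5847, 26560)) = Rational(-41053021, 111100480)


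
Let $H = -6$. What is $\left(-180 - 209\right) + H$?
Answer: $-395$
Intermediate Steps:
$\left(-180 - 209\right) + H = \left(-180 - 209\right) - 6 = -389 - 6 = -395$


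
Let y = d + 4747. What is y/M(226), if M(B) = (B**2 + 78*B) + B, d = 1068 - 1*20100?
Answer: -2857/13786 ≈ -0.20724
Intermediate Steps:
d = -19032 (d = 1068 - 20100 = -19032)
M(B) = B**2 + 79*B
y = -14285 (y = -19032 + 4747 = -14285)
y/M(226) = -14285*1/(226*(79 + 226)) = -14285/(226*305) = -14285/68930 = -14285*1/68930 = -2857/13786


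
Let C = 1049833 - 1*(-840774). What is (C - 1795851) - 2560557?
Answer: -2465801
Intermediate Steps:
C = 1890607 (C = 1049833 + 840774 = 1890607)
(C - 1795851) - 2560557 = (1890607 - 1795851) - 2560557 = 94756 - 2560557 = -2465801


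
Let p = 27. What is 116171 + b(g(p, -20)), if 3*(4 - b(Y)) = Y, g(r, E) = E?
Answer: 348545/3 ≈ 1.1618e+5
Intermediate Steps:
b(Y) = 4 - Y/3
116171 + b(g(p, -20)) = 116171 + (4 - 1/3*(-20)) = 116171 + (4 + 20/3) = 116171 + 32/3 = 348545/3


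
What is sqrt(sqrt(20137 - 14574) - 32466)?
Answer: sqrt(-32466 + sqrt(5563)) ≈ 179.98*I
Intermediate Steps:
sqrt(sqrt(20137 - 14574) - 32466) = sqrt(sqrt(5563) - 32466) = sqrt(-32466 + sqrt(5563))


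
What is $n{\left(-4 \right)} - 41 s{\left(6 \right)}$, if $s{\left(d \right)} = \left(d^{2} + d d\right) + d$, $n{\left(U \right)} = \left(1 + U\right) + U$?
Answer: $-3205$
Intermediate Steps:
$n{\left(U \right)} = 1 + 2 U$
$s{\left(d \right)} = d + 2 d^{2}$ ($s{\left(d \right)} = \left(d^{2} + d^{2}\right) + d = 2 d^{2} + d = d + 2 d^{2}$)
$n{\left(-4 \right)} - 41 s{\left(6 \right)} = \left(1 + 2 \left(-4\right)\right) - 41 \cdot 6 \left(1 + 2 \cdot 6\right) = \left(1 - 8\right) - 41 \cdot 6 \left(1 + 12\right) = -7 - 41 \cdot 6 \cdot 13 = -7 - 3198 = -3205$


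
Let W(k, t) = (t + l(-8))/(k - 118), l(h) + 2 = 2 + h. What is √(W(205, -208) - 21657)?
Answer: 25*I*√29145/29 ≈ 147.17*I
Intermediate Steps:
l(h) = h (l(h) = -2 + (2 + h) = h)
W(k, t) = (-8 + t)/(-118 + k) (W(k, t) = (t - 8)/(k - 118) = (-8 + t)/(-118 + k))
√(W(205, -208) - 21657) = √((-8 - 208)/(-118 + 205) - 21657) = √(-216/87 - 21657) = √((1/87)*(-216) - 21657) = √(-72/29 - 21657) = √(-628125/29) = 25*I*√29145/29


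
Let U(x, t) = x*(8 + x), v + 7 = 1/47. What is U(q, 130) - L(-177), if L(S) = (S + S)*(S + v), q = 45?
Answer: -2948943/47 ≈ -62743.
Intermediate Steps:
v = -328/47 (v = -7 + 1/47 = -328/47 ≈ -6.9787)
L(S) = 2*S*(-328/47 + S) (L(S) = (S + S)*(S - 328/47) = (2*S)*(-328/47 + S) = 2*S*(-328/47 + S))
U(q, 130) - L(-177) = 45*(8 + 45) - 2*(-177)*(-328 + 47*(-177))/47 = 45*53 - 2*(-177)*(-328 - 8319)/47 = 2385 - 2*(-177)*(-8647)/47 = 2385 - 1*3061038/47 = 2385 - 3061038/47 = -2948943/47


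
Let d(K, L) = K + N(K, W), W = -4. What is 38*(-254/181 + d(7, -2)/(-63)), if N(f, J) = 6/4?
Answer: -666539/11403 ≈ -58.453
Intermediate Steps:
N(f, J) = 3/2 (N(f, J) = 6*(¼) = 3/2)
d(K, L) = 3/2 + K (d(K, L) = K + 3/2 = 3/2 + K)
38*(-254/181 + d(7, -2)/(-63)) = 38*(-254/181 + (3/2 + 7)/(-63)) = 38*(-254*1/181 + (17/2)*(-1/63)) = 38*(-254/181 - 17/126) = 38*(-35081/22806) = -666539/11403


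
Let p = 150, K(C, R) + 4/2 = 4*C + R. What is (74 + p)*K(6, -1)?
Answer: 4704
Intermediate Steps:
K(C, R) = -2 + R + 4*C (K(C, R) = -2 + (4*C + R) = -2 + (R + 4*C) = -2 + R + 4*C)
(74 + p)*K(6, -1) = (74 + 150)*(-2 - 1 + 4*6) = 224*(-2 - 1 + 24) = 224*21 = 4704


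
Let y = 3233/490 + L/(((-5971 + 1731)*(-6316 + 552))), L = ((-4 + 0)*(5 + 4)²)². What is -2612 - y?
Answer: -195990699787/74845540 ≈ -2618.6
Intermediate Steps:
L = 104976 (L = (-4*9²)² = (-4*81)² = (-324)² = 104976)
y = 494149307/74845540 (y = 3233/490 + 104976/(((-5971 + 1731)*(-6316 + 552))) = 3233*(1/490) + 104976/((-4240*(-5764))) = 3233/490 + 104976/24439360 = 3233/490 + 104976*(1/24439360) = 3233/490 + 6561/1527460 = 494149307/74845540 ≈ 6.6023)
-2612 - y = -2612 - 1*494149307/74845540 = -2612 - 494149307/74845540 = -195990699787/74845540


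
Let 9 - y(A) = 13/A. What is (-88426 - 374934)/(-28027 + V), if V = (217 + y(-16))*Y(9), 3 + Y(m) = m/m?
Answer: 741376/45569 ≈ 16.269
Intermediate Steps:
y(A) = 9 - 13/A
Y(m) = -2 (Y(m) = -3 + m/m = -3 + 1 = -2)
V = -3629/8 (V = (217 + (9 - 13/(-16)))*(-2) = (217 + (9 - 13*(-1/16)))*(-2) = (217 + (9 + 13/16))*(-2) = (217 + 157/16)*(-2) = (3629/16)*(-2) = -3629/8 ≈ -453.63)
(-88426 - 374934)/(-28027 + V) = (-88426 - 374934)/(-28027 - 3629/8) = -463360/(-227845/8) = -463360*(-8/227845) = 741376/45569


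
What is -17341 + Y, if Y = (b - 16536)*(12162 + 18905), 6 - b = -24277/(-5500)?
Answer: -256845990369/500 ≈ -5.1369e+8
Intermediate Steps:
b = 793/500 (b = 6 - (-24277)/(-5500) = 6 - (-24277)*(-1)/5500 = 6 - 1*2207/500 = 6 - 2207/500 = 793/500 ≈ 1.5860)
Y = -256837319869/500 (Y = (793/500 - 16536)*(12162 + 18905) = -8267207/500*31067 = -256837319869/500 ≈ -5.1367e+8)
-17341 + Y = -17341 - 256837319869/500 = -256845990369/500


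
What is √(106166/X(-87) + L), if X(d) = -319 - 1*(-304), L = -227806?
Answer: 2*I*√13212210/15 ≈ 484.65*I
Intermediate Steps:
X(d) = -15 (X(d) = -319 + 304 = -15)
√(106166/X(-87) + L) = √(106166/(-15) - 227806) = √(106166*(-1/15) - 227806) = √(-106166/15 - 227806) = √(-3523256/15) = 2*I*√13212210/15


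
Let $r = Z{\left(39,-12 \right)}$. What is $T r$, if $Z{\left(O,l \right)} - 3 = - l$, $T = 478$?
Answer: $7170$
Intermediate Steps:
$Z{\left(O,l \right)} = 3 - l$
$r = 15$ ($r = 3 - -12 = 3 + 12 = 15$)
$T r = 478 \cdot 15 = 7170$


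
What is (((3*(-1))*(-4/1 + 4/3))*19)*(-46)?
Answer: -6992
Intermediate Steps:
(((3*(-1))*(-4/1 + 4/3))*19)*(-46) = (-3*(-4*1 + 4*(⅓))*19)*(-46) = (-3*(-4 + 4/3)*19)*(-46) = (-3*(-8/3)*19)*(-46) = (8*19)*(-46) = 152*(-46) = -6992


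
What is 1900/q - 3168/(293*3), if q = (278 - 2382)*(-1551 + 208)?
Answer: -745838233/206980474 ≈ -3.6034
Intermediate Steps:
q = 2825672 (q = -2104*(-1343) = 2825672)
1900/q - 3168/(293*3) = 1900/2825672 - 3168/(293*3) = 1900*(1/2825672) - 3168/879 = 475/706418 - 3168*1/879 = 475/706418 - 1056/293 = -745838233/206980474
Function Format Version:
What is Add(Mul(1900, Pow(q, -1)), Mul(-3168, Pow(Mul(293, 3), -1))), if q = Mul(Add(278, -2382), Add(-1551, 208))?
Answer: Rational(-745838233, 206980474) ≈ -3.6034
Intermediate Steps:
q = 2825672 (q = Mul(-2104, -1343) = 2825672)
Add(Mul(1900, Pow(q, -1)), Mul(-3168, Pow(Mul(293, 3), -1))) = Add(Mul(1900, Pow(2825672, -1)), Mul(-3168, Pow(Mul(293, 3), -1))) = Add(Mul(1900, Rational(1, 2825672)), Mul(-3168, Pow(879, -1))) = Add(Rational(475, 706418), Mul(-3168, Rational(1, 879))) = Add(Rational(475, 706418), Rational(-1056, 293)) = Rational(-745838233, 206980474)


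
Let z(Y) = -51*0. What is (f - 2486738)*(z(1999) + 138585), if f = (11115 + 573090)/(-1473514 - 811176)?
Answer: -157472085146704725/456938 ≈ -3.4462e+11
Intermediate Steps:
z(Y) = 0
f = -116841/456938 (f = 584205/(-2284690) = 584205*(-1/2284690) = -116841/456938 ≈ -0.25570)
(f - 2486738)*(z(1999) + 138585) = (-116841/456938 - 2486738)*(0 + 138585) = -1136285205085/456938*138585 = -157472085146704725/456938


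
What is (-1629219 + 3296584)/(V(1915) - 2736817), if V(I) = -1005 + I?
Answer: -1667365/2735907 ≈ -0.60944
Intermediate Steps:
(-1629219 + 3296584)/(V(1915) - 2736817) = (-1629219 + 3296584)/((-1005 + 1915) - 2736817) = 1667365/(910 - 2736817) = 1667365/(-2735907) = 1667365*(-1/2735907) = -1667365/2735907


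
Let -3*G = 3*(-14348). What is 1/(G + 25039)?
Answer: 1/39387 ≈ 2.5389e-5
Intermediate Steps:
G = 14348 (G = -(-14348) = -1/3*(-43044) = 14348)
1/(G + 25039) = 1/(14348 + 25039) = 1/39387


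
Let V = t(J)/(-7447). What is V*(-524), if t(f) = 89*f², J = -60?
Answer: 167889600/7447 ≈ 22545.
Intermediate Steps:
V = -320400/7447 (V = (89*(-60)²)/(-7447) = (89*3600)*(-1/7447) = 320400*(-1/7447) = -320400/7447 ≈ -43.024)
V*(-524) = -320400/7447*(-524) = 167889600/7447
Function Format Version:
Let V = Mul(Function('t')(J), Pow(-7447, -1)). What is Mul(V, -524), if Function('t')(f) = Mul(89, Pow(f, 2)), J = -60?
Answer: Rational(167889600, 7447) ≈ 22545.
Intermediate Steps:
V = Rational(-320400, 7447) (V = Mul(Mul(89, Pow(-60, 2)), Pow(-7447, -1)) = Mul(Mul(89, 3600), Rational(-1, 7447)) = Mul(320400, Rational(-1, 7447)) = Rational(-320400, 7447) ≈ -43.024)
Mul(V, -524) = Mul(Rational(-320400, 7447), -524) = Rational(167889600, 7447)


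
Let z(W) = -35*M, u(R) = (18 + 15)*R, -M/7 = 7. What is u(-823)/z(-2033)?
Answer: -27159/1715 ≈ -15.836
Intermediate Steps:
M = -49 (M = -7*7 = -49)
u(R) = 33*R
z(W) = 1715 (z(W) = -35*(-49) = 1715)
u(-823)/z(-2033) = (33*(-823))/1715 = -27159*1/1715 = -27159/1715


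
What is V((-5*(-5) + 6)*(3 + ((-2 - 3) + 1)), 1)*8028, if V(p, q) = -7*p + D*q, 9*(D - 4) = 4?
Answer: 1777756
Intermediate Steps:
D = 40/9 (D = 4 + (⅑)*4 = 4 + 4/9 = 40/9 ≈ 4.4444)
V(p, q) = -7*p + 40*q/9
V((-5*(-5) + 6)*(3 + ((-2 - 3) + 1)), 1)*8028 = (-7*(-5*(-5) + 6)*(3 + ((-2 - 3) + 1)) + (40/9)*1)*8028 = (-7*(25 + 6)*(3 + (-5 + 1)) + 40/9)*8028 = (-217*(3 - 4) + 40/9)*8028 = (-217*(-1) + 40/9)*8028 = (-7*(-31) + 40/9)*8028 = (217 + 40/9)*8028 = (1993/9)*8028 = 1777756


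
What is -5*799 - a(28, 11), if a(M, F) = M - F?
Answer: -4012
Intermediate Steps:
-5*799 - a(28, 11) = -5*799 - (28 - 1*11) = -3995 - (28 - 11) = -3995 - 1*17 = -3995 - 17 = -4012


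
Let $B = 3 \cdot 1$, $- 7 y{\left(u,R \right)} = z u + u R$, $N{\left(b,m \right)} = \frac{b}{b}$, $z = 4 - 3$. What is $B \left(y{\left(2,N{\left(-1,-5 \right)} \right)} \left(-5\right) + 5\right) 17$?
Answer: $\frac{2805}{7} \approx 400.71$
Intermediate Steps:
$z = 1$ ($z = 4 - 3 = 1$)
$N{\left(b,m \right)} = 1$
$y{\left(u,R \right)} = - \frac{u}{7} - \frac{R u}{7}$ ($y{\left(u,R \right)} = - \frac{1 u + u R}{7} = - \frac{u + R u}{7} = - \frac{u}{7} - \frac{R u}{7}$)
$B = 3$
$B \left(y{\left(2,N{\left(-1,-5 \right)} \right)} \left(-5\right) + 5\right) 17 = 3 \left(\left(- \frac{1}{7}\right) 2 \left(1 + 1\right) \left(-5\right) + 5\right) 17 = 3 \left(\left(- \frac{1}{7}\right) 2 \cdot 2 \left(-5\right) + 5\right) 17 = 3 \left(\left(- \frac{4}{7}\right) \left(-5\right) + 5\right) 17 = 3 \left(\frac{20}{7} + 5\right) 17 = 3 \cdot \frac{55}{7} \cdot 17 = \frac{165}{7} \cdot 17 = \frac{2805}{7}$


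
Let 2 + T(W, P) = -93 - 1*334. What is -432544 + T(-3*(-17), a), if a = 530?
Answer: -432973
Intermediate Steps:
T(W, P) = -429 (T(W, P) = -2 + (-93 - 1*334) = -2 + (-93 - 334) = -2 - 427 = -429)
-432544 + T(-3*(-17), a) = -432544 - 429 = -432973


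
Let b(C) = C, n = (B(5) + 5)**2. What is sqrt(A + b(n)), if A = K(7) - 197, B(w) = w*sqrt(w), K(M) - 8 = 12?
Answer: sqrt(-27 + 50*sqrt(5)) ≈ 9.2089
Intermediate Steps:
K(M) = 20 (K(M) = 8 + 12 = 20)
B(w) = w**(3/2)
n = (5 + 5*sqrt(5))**2 (n = (5**(3/2) + 5)**2 = (5*sqrt(5) + 5)**2 = (5 + 5*sqrt(5))**2 ≈ 261.80)
A = -177 (A = 20 - 197 = -177)
sqrt(A + b(n)) = sqrt(-177 + (150 + 50*sqrt(5))) = sqrt(-27 + 50*sqrt(5))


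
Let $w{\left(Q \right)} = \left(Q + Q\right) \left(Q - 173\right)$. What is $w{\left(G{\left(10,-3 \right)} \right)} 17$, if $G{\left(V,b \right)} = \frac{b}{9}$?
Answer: $\frac{17680}{9} \approx 1964.4$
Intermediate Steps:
$G{\left(V,b \right)} = \frac{b}{9}$ ($G{\left(V,b \right)} = b \frac{1}{9} = \frac{b}{9}$)
$w{\left(Q \right)} = 2 Q \left(-173 + Q\right)$
$w{\left(G{\left(10,-3 \right)} \right)} 17 = 2 \cdot \frac{1}{9} \left(-3\right) \left(-173 + \frac{1}{9} \left(-3\right)\right) 17 = 2 \left(- \frac{1}{3}\right) \left(-173 - \frac{1}{3}\right) 17 = 2 \left(- \frac{1}{3}\right) \left(- \frac{520}{3}\right) 17 = \frac{1040}{9} \cdot 17 = \frac{17680}{9}$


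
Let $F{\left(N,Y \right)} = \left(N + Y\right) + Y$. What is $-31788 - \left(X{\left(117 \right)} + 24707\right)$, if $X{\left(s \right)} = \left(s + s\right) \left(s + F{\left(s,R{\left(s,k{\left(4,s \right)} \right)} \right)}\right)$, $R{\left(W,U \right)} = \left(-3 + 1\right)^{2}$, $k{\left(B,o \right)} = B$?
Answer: $-113123$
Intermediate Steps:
$R{\left(W,U \right)} = 4$ ($R{\left(W,U \right)} = \left(-2\right)^{2} = 4$)
$F{\left(N,Y \right)} = N + 2 Y$
$X{\left(s \right)} = 2 s \left(8 + 2 s\right)$ ($X{\left(s \right)} = \left(s + s\right) \left(s + \left(s + 2 \cdot 4\right)\right) = 2 s \left(s + \left(s + 8\right)\right) = 2 s \left(s + \left(8 + s\right)\right) = 2 s \left(8 + 2 s\right)$)
$-31788 - \left(X{\left(117 \right)} + 24707\right) = -31788 - \left(4 \cdot 117 \left(4 + 117\right) + 24707\right) = -31788 - \left(4 \cdot 117 \cdot 121 + 24707\right) = -31788 - \left(56628 + 24707\right) = -31788 - 81335 = -113123$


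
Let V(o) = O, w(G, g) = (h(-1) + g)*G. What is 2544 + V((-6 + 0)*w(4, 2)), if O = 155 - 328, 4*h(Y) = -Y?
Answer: 2371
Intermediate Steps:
h(Y) = -Y/4 (h(Y) = (-Y)/4 = -Y/4)
w(G, g) = G*(¼ + g) (w(G, g) = (-¼*(-1) + g)*G = (¼ + g)*G = G*(¼ + g))
O = -173
V(o) = -173
2544 + V((-6 + 0)*w(4, 2)) = 2544 - 173 = 2371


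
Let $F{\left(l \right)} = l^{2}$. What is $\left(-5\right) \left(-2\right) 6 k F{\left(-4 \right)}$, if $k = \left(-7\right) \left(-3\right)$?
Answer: $20160$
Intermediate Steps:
$k = 21$
$\left(-5\right) \left(-2\right) 6 k F{\left(-4 \right)} = \left(-5\right) \left(-2\right) 6 \cdot 21 \left(-4\right)^{2} = 10 \cdot 6 \cdot 21 \cdot 16 = 60 \cdot 336 = 20160$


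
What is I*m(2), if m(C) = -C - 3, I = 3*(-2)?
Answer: 30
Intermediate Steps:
I = -6
m(C) = -3 - C
I*m(2) = -6*(-3 - 1*2) = -6*(-3 - 2) = -6*(-5) = 30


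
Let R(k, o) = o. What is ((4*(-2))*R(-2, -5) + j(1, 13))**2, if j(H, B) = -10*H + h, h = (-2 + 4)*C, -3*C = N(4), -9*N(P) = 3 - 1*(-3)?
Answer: 75076/81 ≈ 926.86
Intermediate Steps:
N(P) = -2/3 (N(P) = -(3 - 1*(-3))/9 = -(3 + 3)/9 = -1/9*6 = -2/3)
C = 2/9 (C = -1/3*(-2/3) = 2/9 ≈ 0.22222)
h = 4/9 (h = (-2 + 4)*(2/9) = 2*(2/9) = 4/9 ≈ 0.44444)
j(H, B) = 4/9 - 10*H (j(H, B) = -10*H + 4/9 = 4/9 - 10*H)
((4*(-2))*R(-2, -5) + j(1, 13))**2 = ((4*(-2))*(-5) + (4/9 - 10*1))**2 = (-8*(-5) + (4/9 - 10))**2 = (40 - 86/9)**2 = (274/9)**2 = 75076/81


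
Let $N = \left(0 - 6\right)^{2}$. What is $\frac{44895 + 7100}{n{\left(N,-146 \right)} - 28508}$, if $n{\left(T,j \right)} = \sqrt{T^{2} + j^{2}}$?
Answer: $- \frac{370568365}{203170863} - \frac{51995 \sqrt{5653}}{406341726} \approx -1.8335$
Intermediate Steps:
$N = 36$ ($N = \left(-6\right)^{2} = 36$)
$\frac{44895 + 7100}{n{\left(N,-146 \right)} - 28508} = \frac{44895 + 7100}{\sqrt{36^{2} + \left(-146\right)^{2}} - 28508} = \frac{51995}{\sqrt{1296 + 21316} - 28508} = \frac{51995}{\sqrt{22612} - 28508} = \frac{51995}{2 \sqrt{5653} - 28508} = \frac{51995}{-28508 + 2 \sqrt{5653}}$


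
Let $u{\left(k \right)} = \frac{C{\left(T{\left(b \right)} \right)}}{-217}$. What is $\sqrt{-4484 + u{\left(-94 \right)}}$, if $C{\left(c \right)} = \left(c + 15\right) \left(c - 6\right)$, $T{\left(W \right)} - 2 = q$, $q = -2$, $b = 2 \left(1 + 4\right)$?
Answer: $\frac{i \sqrt{211127546}}{217} \approx 66.96 i$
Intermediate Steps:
$b = 10$ ($b = 2 \cdot 5 = 10$)
$T{\left(W \right)} = 0$ ($T{\left(W \right)} = 2 - 2 = 0$)
$C{\left(c \right)} = \left(-6 + c\right) \left(15 + c\right)$ ($C{\left(c \right)} = \left(15 + c\right) \left(-6 + c\right) = \left(-6 + c\right) \left(15 + c\right)$)
$u{\left(k \right)} = \frac{90}{217}$ ($u{\left(k \right)} = \frac{-90 + 0^{2} + 9 \cdot 0}{-217} = \left(-90 + 0 + 0\right) \left(- \frac{1}{217}\right) = \left(-90\right) \left(- \frac{1}{217}\right) = \frac{90}{217}$)
$\sqrt{-4484 + u{\left(-94 \right)}} = \sqrt{-4484 + \frac{90}{217}} = \sqrt{- \frac{972938}{217}} = \frac{i \sqrt{211127546}}{217}$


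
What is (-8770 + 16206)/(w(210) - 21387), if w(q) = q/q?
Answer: -3718/10693 ≈ -0.34770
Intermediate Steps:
w(q) = 1
(-8770 + 16206)/(w(210) - 21387) = (-8770 + 16206)/(1 - 21387) = 7436/(-21386) = 7436*(-1/21386) = -3718/10693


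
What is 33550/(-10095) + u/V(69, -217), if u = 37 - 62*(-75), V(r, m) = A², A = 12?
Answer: 2832271/96912 ≈ 29.225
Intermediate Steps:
V(r, m) = 144 (V(r, m) = 12² = 144)
u = 4687 (u = 37 + 4650 = 4687)
33550/(-10095) + u/V(69, -217) = 33550/(-10095) + 4687/144 = 33550*(-1/10095) + 4687*(1/144) = -6710/2019 + 4687/144 = 2832271/96912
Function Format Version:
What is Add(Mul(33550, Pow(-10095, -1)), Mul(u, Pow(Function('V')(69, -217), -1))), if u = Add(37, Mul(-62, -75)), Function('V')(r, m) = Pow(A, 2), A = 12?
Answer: Rational(2832271, 96912) ≈ 29.225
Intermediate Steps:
Function('V')(r, m) = 144 (Function('V')(r, m) = Pow(12, 2) = 144)
u = 4687 (u = Add(37, 4650) = 4687)
Add(Mul(33550, Pow(-10095, -1)), Mul(u, Pow(Function('V')(69, -217), -1))) = Add(Mul(33550, Pow(-10095, -1)), Mul(4687, Pow(144, -1))) = Add(Mul(33550, Rational(-1, 10095)), Mul(4687, Rational(1, 144))) = Add(Rational(-6710, 2019), Rational(4687, 144)) = Rational(2832271, 96912)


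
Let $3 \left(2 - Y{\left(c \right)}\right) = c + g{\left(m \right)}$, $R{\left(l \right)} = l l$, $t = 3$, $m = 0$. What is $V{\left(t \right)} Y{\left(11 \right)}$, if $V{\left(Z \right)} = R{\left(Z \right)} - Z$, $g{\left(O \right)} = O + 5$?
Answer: $-20$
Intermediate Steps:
$R{\left(l \right)} = l^{2}$
$g{\left(O \right)} = 5 + O$
$Y{\left(c \right)} = \frac{1}{3} - \frac{c}{3}$ ($Y{\left(c \right)} = 2 - \frac{c + \left(5 + 0\right)}{3} = 2 - \frac{c + 5}{3} = 2 - \frac{5 + c}{3} = 2 - \left(\frac{5}{3} + \frac{c}{3}\right) = \frac{1}{3} - \frac{c}{3}$)
$V{\left(Z \right)} = Z^{2} - Z$
$V{\left(t \right)} Y{\left(11 \right)} = 3 \left(-1 + 3\right) \left(\frac{1}{3} - \frac{11}{3}\right) = 3 \cdot 2 \left(\frac{1}{3} - \frac{11}{3}\right) = 6 \left(- \frac{10}{3}\right) = -20$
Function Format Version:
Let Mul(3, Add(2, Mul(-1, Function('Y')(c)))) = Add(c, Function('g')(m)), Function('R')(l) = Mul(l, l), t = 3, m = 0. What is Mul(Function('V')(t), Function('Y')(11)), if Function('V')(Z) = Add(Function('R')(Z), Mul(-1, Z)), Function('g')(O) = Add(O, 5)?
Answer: -20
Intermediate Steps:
Function('R')(l) = Pow(l, 2)
Function('g')(O) = Add(5, O)
Function('Y')(c) = Add(Rational(1, 3), Mul(Rational(-1, 3), c)) (Function('Y')(c) = Add(2, Mul(Rational(-1, 3), Add(c, Add(5, 0)))) = Add(2, Mul(Rational(-1, 3), Add(c, 5))) = Add(2, Mul(Rational(-1, 3), Add(5, c))) = Add(2, Add(Rational(-5, 3), Mul(Rational(-1, 3), c))) = Add(Rational(1, 3), Mul(Rational(-1, 3), c)))
Function('V')(Z) = Add(Pow(Z, 2), Mul(-1, Z))
Mul(Function('V')(t), Function('Y')(11)) = Mul(Mul(3, Add(-1, 3)), Add(Rational(1, 3), Mul(Rational(-1, 3), 11))) = Mul(Mul(3, 2), Add(Rational(1, 3), Rational(-11, 3))) = Mul(6, Rational(-10, 3)) = -20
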